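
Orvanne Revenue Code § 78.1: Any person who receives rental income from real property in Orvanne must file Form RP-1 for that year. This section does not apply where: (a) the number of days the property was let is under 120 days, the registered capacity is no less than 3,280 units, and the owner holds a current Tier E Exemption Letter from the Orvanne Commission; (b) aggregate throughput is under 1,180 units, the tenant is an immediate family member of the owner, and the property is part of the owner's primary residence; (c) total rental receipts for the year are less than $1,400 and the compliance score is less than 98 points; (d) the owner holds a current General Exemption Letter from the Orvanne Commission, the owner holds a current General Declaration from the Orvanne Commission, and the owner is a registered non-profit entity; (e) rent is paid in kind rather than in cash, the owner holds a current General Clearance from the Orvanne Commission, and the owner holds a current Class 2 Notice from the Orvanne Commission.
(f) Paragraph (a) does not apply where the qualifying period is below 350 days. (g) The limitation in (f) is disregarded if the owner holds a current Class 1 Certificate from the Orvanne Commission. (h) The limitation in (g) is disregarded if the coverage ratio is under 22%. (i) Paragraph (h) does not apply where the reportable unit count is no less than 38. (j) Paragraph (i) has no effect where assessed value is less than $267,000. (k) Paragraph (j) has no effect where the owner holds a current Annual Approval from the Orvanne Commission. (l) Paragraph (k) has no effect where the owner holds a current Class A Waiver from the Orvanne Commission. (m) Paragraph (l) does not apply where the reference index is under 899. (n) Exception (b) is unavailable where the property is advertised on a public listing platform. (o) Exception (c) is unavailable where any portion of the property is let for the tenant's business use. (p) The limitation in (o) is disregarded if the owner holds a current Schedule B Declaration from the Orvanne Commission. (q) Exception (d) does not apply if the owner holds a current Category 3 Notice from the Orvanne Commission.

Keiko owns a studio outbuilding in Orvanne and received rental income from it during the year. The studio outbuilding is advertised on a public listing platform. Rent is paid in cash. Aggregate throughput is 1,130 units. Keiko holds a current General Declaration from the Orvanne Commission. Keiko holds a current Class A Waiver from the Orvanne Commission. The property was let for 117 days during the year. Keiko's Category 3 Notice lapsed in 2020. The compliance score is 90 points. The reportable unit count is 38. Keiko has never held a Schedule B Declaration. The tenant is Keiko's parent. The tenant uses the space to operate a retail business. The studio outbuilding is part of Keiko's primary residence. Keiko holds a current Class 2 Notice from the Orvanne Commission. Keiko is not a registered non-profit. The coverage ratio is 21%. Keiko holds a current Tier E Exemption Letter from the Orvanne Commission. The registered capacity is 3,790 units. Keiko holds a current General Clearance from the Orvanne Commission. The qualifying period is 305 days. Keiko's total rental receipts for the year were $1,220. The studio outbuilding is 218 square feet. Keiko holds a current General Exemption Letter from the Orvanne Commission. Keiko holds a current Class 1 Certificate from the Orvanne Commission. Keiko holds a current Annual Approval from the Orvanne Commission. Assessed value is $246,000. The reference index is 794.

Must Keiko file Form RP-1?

Exception (a) is satisfied on its face — the number of days the property was let is 117 days, under the 120 days limit; the registered capacity is 3,790 units, meeting the 3,280 units threshold; a current Tier E Exemption Letter is held. Applying paragraphs (f)–(m): (f) applies (the qualifying period is 305 days, below the 350 days limit), but is set aside by (g): (g) operates against (f): a current Class 1 Certificate is held. (h) is triggered (the coverage ratio is 21%, under the 22% limit), but is overridden by (i): (i) operates against (h): the reportable unit count is 38, meeting the 38 threshold. (j) is triggered (assessed value is $246,000, less than the $267,000 limit), but is displaced by (k): (k) operates against (j): a current Annual Approval is held. (l) is engaged (a current Class A Waiver is held), but is displaced by (m): (m) operates against (l): the reference index is 794, under the 899 limit. So (a) applies.
Exception (b): aggregate throughput is 1,130 units, under the 1,180 units limit; the tenant is an immediate family member; the studio outbuilding is part of the primary residence — every condition holds. However, paragraph (n) must be considered: (n) is engaged — the property is publicly advertised. So (b) is unavailable.
Exception (c) is satisfied on its face — total rental receipts for the year are $1,220, less than the $1,400 limit; the compliance score is 90 points, less than the 98 points limit. But applying paragraphs (o)–(p): (o) is engaged — the space is let for business use. (p), which would lift (o), is inapplicable — the Schedule B Declaration is not current. (c) is therefore removed.
Exception (d) does not apply: Keiko is not a registered non-profit.
Exception (e) fails — rent is paid in cash.

No — exception (a) applies; Keiko is not required to file Form RP-1.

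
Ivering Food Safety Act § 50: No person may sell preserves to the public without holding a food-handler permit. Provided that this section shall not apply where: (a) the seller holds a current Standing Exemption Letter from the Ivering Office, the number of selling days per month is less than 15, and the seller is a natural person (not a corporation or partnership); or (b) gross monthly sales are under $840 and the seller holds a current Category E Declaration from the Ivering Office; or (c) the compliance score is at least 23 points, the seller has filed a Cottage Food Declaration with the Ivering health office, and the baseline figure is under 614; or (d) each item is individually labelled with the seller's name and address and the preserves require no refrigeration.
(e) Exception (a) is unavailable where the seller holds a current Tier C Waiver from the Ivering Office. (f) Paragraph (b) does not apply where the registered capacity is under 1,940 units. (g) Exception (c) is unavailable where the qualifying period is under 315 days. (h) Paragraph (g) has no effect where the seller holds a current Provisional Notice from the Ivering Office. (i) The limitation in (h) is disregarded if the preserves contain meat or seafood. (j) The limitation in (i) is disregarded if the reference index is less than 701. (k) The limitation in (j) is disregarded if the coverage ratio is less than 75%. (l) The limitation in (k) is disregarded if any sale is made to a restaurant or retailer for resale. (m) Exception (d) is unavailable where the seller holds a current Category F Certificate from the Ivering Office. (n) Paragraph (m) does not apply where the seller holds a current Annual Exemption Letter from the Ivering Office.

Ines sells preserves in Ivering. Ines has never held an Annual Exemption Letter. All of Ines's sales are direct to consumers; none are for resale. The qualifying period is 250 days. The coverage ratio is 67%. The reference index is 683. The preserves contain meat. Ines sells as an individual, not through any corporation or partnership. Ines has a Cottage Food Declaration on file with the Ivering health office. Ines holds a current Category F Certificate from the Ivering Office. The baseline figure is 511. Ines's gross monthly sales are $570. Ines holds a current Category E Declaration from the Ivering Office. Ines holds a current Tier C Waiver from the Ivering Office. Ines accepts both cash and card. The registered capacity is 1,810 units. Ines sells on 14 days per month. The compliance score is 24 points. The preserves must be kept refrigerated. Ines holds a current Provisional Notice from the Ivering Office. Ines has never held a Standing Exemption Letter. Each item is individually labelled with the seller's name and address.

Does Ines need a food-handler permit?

Yes — Ines must hold a food-handler permit.

Exception (a) fails — the Standing Exemption Letter is not current.
Exception (b)'s conditions are all satisfied: gross monthly sales are $570, under the $840 limit; a current Category E Declaration is held. But applying paragraph (f): (f) operates against (b): the registered capacity is 1,810 units, under the 1,940 units limit. Exception (b) does not apply.
Exception (c) is satisfied on its face — the compliance score is 24 points, meeting the 23 points threshold; a Cottage Food Declaration is on file; the baseline figure is 511, under the 614 limit. But: (g) operates against (c): the qualifying period is 250 days, under the 315 days limit. (h) would limit (g) — a current Provisional Notice is held — but (i) sets (h) aside: (i) operates against (h): the preserves contain meat. (j) operates (the reference index is 683, less than the 701 limit), but yields to (k): (k) applies — the coverage ratio is 67%, less than the 75% limit. (l) is inapplicable (no sales are for resale), so (k) stands. So (c) is unavailable.
Exception (d) does not apply: the preserves require refrigeration.
No exception displaces § 50.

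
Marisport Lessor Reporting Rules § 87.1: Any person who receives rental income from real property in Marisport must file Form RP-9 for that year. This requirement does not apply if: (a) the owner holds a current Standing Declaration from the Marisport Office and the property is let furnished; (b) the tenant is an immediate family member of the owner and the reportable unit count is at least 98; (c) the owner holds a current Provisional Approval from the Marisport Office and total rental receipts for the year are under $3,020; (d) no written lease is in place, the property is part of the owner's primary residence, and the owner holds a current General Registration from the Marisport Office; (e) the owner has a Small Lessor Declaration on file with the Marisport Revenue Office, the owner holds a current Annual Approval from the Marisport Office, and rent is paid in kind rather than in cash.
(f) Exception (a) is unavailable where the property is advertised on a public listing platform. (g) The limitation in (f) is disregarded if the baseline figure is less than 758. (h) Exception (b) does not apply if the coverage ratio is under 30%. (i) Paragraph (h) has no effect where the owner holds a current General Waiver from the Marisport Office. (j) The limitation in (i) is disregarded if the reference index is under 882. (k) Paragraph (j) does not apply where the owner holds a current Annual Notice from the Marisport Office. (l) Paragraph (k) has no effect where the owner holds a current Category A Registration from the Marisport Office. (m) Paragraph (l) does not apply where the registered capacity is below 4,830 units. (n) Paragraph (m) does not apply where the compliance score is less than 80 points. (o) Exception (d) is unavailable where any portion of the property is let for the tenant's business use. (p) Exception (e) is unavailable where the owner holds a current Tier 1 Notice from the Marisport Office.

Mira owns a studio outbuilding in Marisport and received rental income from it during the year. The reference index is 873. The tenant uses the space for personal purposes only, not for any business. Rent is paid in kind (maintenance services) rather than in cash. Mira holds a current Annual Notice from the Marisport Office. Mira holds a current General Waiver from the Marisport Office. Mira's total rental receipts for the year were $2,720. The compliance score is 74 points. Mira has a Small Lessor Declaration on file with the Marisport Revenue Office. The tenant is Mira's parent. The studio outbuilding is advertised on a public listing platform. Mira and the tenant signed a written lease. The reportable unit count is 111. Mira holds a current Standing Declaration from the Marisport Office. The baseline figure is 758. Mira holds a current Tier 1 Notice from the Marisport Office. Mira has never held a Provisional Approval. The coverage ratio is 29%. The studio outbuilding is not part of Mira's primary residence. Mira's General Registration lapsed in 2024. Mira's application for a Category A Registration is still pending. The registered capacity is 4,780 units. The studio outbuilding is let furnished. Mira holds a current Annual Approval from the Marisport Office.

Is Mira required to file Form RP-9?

Exception (a): a current Standing Declaration is held; the property is let furnished — every condition holds. But applying paragraphs (f)–(g): (f) operates against (a): the property is publicly advertised. (g) is inapplicable (the baseline figure is 758, not less than 758), so (f) stands. So (a) is unavailable.
Exception (b): the tenant is an immediate family member; the reportable unit count is 111, meeting the 98 threshold — every condition holds. Under paragraphs (h)–(n): (h) is engaged (the coverage ratio is 29%, under the 30% limit), but is displaced by (i): (i) operates against (h): a current General Waiver is held. (j) operates (the reference index is 873, under the 882 limit), but is itself disapplied by (k): (k) applies — a current Annual Notice is held. (l) does not operate here (there is no Category A Registration in force), so (k) stands. Exception (b) stands.
Exception (c) does not apply: there is no Provisional Approval in force.
Exception (d) requires that no written lease is in place; but a written lease is in place, so (d) is unavailable.
All of (e)'s requirements are met (a Small Lessor Declaration is on file; a current Annual Approval is held; rent is paid in kind). However, paragraph (p) must be considered: (p) operates against (e): a current Tier 1 Notice is held. Exception (e) does not apply.

No — exception (b) applies; Mira is not required to file Form RP-9.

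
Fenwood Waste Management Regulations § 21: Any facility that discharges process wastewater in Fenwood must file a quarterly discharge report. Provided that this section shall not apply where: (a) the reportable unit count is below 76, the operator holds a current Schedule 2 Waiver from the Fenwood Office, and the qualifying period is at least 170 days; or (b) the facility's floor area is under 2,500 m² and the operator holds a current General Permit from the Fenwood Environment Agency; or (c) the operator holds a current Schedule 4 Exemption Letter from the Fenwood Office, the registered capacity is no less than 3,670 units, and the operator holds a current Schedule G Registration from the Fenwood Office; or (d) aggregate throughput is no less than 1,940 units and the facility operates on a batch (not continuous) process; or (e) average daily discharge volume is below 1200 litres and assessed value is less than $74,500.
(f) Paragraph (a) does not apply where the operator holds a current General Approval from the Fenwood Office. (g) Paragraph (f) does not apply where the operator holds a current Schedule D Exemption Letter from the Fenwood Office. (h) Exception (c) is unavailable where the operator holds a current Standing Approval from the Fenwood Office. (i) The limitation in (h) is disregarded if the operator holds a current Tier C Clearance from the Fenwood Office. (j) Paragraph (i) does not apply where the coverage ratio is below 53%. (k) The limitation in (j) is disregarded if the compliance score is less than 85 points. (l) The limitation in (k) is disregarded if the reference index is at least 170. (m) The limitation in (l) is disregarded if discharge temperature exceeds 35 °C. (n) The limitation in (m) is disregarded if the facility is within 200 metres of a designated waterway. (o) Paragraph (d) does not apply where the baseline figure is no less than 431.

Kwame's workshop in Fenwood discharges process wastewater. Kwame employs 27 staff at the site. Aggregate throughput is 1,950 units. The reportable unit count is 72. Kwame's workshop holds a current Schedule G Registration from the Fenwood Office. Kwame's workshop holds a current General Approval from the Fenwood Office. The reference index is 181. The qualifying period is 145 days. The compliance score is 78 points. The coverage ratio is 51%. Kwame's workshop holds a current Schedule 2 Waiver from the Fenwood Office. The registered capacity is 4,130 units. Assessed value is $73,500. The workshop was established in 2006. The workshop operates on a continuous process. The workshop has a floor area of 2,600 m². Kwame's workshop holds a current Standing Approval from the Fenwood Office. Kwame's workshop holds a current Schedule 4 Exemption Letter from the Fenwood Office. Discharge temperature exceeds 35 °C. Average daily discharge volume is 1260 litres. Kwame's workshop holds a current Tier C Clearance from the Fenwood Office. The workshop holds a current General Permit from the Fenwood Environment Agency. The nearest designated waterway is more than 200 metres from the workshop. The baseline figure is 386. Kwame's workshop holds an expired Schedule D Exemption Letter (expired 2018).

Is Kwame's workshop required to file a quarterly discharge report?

Exception (a) fails — the qualifying period is 145 days, short of 170 days.
Exception (b) fails — the facility's floor area is 2,600 m², not under 2,500 m².
Exception (c)'s conditions are all satisfied: a current Schedule 4 Exemption Letter is held; the registered capacity is 4,130 units, meeting the 3,670 units threshold; a current Schedule G Registration is held. As to paragraphs (h)–(n): (h) would limit (c) — a current Standing Approval is held — but (i) sets (h) aside: (i) operates against (h): a current Tier C Clearance is held. (j) would limit (i) — the coverage ratio is 51%, below the 53% limit — but (k) sets (j) aside: (k) applies — the compliance score is 78 points, less than the 85 points limit. (l) would limit (k) — the reference index is 181, meeting the 170 threshold — but (m) sets (l) aside: (m) operates — discharge temperature exceeds 35 °C. (n) is not engaged (the workshop is more than 200 m from any designated waterway), so (m) stands. Exception (c) stands.
Exception (d) requires that the facility operates on a batch (not continuous) process; but the facility operates on a continuous process, so (d) is unavailable.
Exception (e) fails — average daily discharge volume is 1260 litres, not below 1200 litres.

No — exception (c) applies; Kwame's workshop is not required to file a quarterly discharge report.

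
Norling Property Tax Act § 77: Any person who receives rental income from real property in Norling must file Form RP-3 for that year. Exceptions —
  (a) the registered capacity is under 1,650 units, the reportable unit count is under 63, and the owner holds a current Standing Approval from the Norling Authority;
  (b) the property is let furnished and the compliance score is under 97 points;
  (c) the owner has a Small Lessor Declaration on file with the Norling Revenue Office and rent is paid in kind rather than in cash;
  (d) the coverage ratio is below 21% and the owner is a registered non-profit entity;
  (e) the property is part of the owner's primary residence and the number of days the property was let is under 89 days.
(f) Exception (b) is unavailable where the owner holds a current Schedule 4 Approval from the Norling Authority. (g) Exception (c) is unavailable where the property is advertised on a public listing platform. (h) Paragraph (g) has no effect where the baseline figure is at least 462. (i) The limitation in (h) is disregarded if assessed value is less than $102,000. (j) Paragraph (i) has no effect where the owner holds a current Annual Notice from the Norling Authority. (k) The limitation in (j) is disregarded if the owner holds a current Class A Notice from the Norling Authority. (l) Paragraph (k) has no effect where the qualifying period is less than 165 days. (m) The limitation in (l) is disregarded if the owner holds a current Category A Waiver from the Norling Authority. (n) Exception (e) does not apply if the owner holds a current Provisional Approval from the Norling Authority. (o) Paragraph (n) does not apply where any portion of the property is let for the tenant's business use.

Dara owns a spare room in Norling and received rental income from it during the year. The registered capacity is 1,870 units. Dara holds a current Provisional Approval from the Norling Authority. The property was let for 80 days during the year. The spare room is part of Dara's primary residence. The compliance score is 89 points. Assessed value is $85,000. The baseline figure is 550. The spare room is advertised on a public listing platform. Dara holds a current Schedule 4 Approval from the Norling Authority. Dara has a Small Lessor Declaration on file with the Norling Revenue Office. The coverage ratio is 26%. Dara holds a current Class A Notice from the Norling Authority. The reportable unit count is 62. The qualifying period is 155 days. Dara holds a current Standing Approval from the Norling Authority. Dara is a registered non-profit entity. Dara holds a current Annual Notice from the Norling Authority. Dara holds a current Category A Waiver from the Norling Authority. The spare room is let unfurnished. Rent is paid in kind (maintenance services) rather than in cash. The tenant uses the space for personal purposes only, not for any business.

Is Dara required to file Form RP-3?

Exception (a) requires that the registered capacity is under 1,650 units; but the registered capacity is 1,870 units, not under 1,650 units, so (a) is unavailable.
Exception (b) requires that the property is let furnished; but the property is let unfurnished, so (b) is unavailable.
All of (c)'s requirements are met (a Small Lessor Declaration is on file; rent is paid in kind). Turning to paragraphs (g)–(m): (g) applies — the property is publicly advertised. (h) would limit (g) — the baseline figure is 550, meeting the 462 threshold — but (i) sets (h) aside: (i) is triggered — assessed value is $85,000, less than the $102,000 limit. (j) is engaged (a current Annual Notice is held), but yields to (k): (k) operates against (j): a current Class A Notice is held. (l) is engaged (the qualifying period is 155 days, less than the 165 days limit), but is overridden by (m): (m) is triggered — a current Category A Waiver is held. So (c) is unavailable.
Exception (d) requires that the coverage ratio is below 21%; but the coverage ratio is 26%, not below 21%, so (d) is unavailable.
Exception (e)'s conditions are all satisfied: the spare room is part of the primary residence; the number of days the property was let is 80 days, under the 89 days limit. Turning to paragraphs (n)–(o): (n) is engaged — a current Provisional Approval is held. (o), which would lift (n), is inapplicable — the space is used for personal purposes only. Exception (e) does not apply.
No exception is made out. Dara falls within the general rule.

Yes — Dara must file Form RP-3.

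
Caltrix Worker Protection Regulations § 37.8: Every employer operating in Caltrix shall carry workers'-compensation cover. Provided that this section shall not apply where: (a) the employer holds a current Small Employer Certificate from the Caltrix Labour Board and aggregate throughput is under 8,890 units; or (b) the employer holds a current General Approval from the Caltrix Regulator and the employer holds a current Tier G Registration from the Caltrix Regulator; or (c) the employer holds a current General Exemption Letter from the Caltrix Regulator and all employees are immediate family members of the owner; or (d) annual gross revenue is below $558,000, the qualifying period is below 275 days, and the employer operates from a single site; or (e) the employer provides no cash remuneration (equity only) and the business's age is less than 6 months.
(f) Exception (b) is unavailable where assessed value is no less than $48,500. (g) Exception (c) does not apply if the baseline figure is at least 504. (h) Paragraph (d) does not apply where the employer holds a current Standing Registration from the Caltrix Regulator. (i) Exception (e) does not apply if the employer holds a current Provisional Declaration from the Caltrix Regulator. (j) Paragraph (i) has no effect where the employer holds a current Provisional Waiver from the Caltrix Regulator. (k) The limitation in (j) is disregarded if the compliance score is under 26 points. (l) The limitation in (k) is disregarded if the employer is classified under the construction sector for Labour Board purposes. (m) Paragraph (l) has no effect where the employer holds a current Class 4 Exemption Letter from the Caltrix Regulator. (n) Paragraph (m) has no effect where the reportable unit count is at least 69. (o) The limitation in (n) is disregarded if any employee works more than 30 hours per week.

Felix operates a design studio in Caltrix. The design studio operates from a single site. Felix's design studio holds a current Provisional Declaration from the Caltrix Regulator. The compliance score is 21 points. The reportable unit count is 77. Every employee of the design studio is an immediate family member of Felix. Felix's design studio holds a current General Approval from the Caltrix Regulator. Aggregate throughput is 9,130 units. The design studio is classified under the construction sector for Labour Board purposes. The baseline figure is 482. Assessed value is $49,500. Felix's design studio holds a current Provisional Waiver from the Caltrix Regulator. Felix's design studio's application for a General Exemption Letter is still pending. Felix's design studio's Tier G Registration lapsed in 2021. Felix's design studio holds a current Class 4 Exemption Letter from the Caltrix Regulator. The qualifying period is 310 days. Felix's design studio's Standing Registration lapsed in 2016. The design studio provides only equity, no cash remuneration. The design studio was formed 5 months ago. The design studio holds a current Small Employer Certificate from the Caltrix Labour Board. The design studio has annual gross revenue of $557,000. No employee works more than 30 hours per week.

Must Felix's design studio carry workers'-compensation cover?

Exception (a) does not apply: aggregate throughput is 9,130 units, not under 8,890 units.
Exception (b) requires that the employer holds a current Tier G Registration from the Caltrix Regulator; but the Tier G Registration is not current, so (b) is unavailable.
Exception (c) does not apply: there is no General Exemption Letter in force.
Exception (d) does not apply: the qualifying period is 310 days, not below 275 days.
Exception (e)'s conditions are all satisfied: remuneration is equity-only; the business's age is 5 months, less than the 6 months limit. As to paragraphs (i)–(o): (i) operates (a current Provisional Declaration is held), but yields to (j): (j) operates against (i): a current Provisional Waiver is held. (k) is triggered (the compliance score is 21 points, under the 26 points limit), but is itself disapplied by (l): (l) operates against (k): the design studio is classified under the construction sector. (m) would limit (l) — a current Class 4 Exemption Letter is held — but (n) sets (m) aside: (n) operates against (m): the reportable unit count is 77, meeting the 69 threshold. (o) is not engaged (no employee exceeds 30 hours/week), so (n) stands. (e) remains available.

No — exception (e) applies; Felix's design studio is not required to carry workers'-compensation cover.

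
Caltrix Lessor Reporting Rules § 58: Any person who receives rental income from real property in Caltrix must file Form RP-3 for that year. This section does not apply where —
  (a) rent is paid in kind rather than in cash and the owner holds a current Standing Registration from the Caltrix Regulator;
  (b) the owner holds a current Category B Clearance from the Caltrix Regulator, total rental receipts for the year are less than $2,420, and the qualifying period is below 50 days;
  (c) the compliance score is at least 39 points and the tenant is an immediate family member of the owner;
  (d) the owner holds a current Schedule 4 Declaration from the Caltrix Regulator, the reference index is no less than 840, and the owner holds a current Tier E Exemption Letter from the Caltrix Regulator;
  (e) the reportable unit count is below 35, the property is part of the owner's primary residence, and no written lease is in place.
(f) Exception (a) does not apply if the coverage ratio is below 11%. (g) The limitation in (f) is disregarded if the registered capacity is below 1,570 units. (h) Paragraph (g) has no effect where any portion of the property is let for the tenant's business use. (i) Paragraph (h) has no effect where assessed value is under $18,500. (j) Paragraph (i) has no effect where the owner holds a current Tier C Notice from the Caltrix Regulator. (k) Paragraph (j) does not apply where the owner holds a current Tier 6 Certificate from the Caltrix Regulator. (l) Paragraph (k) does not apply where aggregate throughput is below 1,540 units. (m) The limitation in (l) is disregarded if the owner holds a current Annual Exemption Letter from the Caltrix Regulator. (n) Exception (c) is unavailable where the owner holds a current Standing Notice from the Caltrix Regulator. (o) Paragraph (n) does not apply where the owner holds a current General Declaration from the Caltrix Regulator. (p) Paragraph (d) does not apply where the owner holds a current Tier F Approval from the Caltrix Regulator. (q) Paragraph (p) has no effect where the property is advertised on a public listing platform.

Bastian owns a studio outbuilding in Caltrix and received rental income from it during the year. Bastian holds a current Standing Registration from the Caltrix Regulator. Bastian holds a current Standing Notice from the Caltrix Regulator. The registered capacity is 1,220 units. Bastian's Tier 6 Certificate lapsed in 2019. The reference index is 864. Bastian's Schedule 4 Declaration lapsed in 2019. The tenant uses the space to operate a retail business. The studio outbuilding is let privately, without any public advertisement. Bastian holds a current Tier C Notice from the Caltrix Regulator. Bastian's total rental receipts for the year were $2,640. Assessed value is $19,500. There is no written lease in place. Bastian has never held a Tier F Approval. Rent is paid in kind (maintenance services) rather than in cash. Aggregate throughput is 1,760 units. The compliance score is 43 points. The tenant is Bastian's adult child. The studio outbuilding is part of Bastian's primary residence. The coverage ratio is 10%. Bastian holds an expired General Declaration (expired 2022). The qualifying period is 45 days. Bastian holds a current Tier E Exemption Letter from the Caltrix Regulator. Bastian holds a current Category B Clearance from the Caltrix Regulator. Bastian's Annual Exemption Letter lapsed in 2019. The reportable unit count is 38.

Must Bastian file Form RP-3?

Exception (a) is satisfied on its face — rent is paid in kind; a current Standing Registration is held. Turning to paragraphs (f)–(m): (f) operates against (a): the coverage ratio is 10%, below the 11% limit. (g) would limit (f) — the registered capacity is 1,220 units, below the 1,570 units limit — but (h) sets (g) aside: (h) applies — the space is let for business use. (i) does not operate here (assessed value is $19,500, not under $18,500), so (h) stands. So (a) is unavailable.
Exception (b) does not apply: total rental receipts for the year are $2,640, not less than $2,420.
All of (c)'s requirements are met (the compliance score is 43 points, meeting the 39 points threshold; the tenant is an immediate family member). But applying paragraphs (n)–(o): (n) operates against (c): a current Standing Notice is held. (o) is inapplicable (no current General Declaration is held), so (n) stands. Exception (c) does not apply.
Exception (d) does not apply: there is no Schedule 4 Declaration in force.
Exception (e) fails — the reportable unit count is 38, not below 35.
None of the exceptions is available; § 58 applies in full.

Yes — Bastian must file Form RP-3.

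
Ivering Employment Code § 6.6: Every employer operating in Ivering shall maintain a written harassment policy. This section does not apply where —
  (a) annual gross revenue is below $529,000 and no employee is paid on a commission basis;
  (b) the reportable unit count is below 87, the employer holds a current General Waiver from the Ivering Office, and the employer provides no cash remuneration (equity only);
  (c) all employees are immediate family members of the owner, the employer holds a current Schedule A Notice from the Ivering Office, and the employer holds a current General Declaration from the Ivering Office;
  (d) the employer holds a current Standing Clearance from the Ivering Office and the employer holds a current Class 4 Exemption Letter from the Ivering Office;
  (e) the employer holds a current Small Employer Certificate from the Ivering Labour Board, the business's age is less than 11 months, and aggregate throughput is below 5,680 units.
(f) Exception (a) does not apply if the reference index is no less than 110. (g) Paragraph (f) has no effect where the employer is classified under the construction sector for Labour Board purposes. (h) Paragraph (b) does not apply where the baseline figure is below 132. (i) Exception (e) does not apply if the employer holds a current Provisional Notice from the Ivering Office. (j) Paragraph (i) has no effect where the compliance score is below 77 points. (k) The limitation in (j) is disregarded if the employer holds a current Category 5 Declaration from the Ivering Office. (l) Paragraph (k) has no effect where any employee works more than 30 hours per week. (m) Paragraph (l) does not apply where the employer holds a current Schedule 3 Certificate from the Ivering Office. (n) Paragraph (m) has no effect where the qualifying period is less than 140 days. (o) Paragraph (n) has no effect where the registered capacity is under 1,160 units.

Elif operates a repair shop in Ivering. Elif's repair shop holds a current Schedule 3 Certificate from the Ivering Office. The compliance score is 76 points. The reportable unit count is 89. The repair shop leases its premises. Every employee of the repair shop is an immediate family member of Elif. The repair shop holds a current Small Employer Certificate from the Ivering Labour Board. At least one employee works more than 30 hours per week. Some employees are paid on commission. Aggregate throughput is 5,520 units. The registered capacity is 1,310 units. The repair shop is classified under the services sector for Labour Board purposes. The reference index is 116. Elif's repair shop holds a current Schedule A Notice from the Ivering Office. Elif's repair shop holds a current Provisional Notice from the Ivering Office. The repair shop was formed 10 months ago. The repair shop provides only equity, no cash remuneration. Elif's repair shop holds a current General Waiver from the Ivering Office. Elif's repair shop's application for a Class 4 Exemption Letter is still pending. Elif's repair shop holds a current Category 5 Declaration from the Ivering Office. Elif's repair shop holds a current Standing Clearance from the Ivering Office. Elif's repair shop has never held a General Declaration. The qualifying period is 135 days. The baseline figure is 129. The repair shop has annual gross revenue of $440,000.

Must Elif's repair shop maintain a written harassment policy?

No — exception (e) applies; Elif's repair shop is not required to maintain a written harassment policy.

Exception (a) fails — some employees are paid on commission.
Exception (b) does not apply: the reportable unit count is 89, not below 87.
Exception (c) does not apply: the General Declaration is not current.
Exception (d) does not apply: there is no Class 4 Exemption Letter in force.
Exception (e): a current Small Employer Certificate is held; the business's age is 10 months, less than the 11 months limit; aggregate throughput is 5,520 units, below the 5,680 units limit — every condition holds. As to paragraphs (i)–(o): (i) would limit (e) — a current Provisional Notice is held — but (j) sets (i) aside: (j) operates — the compliance score is 76 points, below the 77 points limit. (k) would limit (j) — a current Category 5 Declaration is held — but (l) sets (k) aside: (l) operates against (k): at least one employee exceeds 30 hours/week. (m) would limit (l) — a current Schedule 3 Certificate is held — but (n) sets (m) aside: (n) operates — the qualifying period is 135 days, less than the 140 days limit. (o) is not triggered (the registered capacity is 1,310 units, not under 1,160 units), so (n) stands. Exception (e) stands.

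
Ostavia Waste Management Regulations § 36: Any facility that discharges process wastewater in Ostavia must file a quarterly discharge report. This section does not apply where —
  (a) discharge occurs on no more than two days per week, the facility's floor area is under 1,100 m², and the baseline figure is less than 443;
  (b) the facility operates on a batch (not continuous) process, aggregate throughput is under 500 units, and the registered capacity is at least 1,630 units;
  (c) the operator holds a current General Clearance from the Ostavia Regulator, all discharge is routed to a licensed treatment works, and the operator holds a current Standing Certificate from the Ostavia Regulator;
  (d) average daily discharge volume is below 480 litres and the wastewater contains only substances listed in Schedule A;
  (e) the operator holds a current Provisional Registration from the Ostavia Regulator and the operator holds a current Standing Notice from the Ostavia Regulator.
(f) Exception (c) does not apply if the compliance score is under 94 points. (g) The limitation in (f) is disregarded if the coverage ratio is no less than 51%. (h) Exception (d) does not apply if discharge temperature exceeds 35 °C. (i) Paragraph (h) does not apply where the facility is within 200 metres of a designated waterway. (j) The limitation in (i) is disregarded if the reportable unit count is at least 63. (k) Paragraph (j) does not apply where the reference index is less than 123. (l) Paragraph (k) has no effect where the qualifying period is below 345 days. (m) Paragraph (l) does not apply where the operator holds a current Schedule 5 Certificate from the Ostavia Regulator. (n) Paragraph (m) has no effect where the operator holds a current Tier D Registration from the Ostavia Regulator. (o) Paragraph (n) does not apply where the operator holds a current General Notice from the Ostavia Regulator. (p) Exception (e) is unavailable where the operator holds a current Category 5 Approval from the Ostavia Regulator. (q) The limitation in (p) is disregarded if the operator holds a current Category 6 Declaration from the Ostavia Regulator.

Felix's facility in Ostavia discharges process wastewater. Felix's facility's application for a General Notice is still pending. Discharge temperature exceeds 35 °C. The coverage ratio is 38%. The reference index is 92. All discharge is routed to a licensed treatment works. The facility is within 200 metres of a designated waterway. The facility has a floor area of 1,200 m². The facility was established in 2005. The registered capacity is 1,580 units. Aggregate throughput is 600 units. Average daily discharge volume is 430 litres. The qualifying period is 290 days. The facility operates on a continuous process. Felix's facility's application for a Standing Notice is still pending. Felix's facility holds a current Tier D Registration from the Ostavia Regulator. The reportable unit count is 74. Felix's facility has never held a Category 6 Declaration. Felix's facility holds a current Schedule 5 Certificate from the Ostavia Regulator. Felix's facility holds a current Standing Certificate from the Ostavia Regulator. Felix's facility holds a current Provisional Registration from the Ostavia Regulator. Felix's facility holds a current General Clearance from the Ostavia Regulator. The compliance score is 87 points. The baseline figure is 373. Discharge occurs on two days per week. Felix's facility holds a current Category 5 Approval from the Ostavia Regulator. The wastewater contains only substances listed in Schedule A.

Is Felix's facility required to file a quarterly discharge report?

Exception (a) fails — the facility's floor area is 1,200 m², not under 1,100 m².
Exception (b) does not apply: the facility operates on a continuous process.
Exception (c)'s conditions are all satisfied: a current General Clearance is held; discharge is routed to a licensed treatment works; a current Standing Certificate is held. Turning to paragraphs (f)–(g): (f) operates against (c): the compliance score is 87 points, under the 94 points limit. (g) is not engaged (the coverage ratio is 38%, short of 51%), so (f) stands. (c) is therefore removed.
Exception (d): average daily discharge volume is 430 litres, below the 480 litres limit; the wastewater is Schedule-A-only — every condition holds. But applying paragraphs (h)–(o): (h) is triggered — discharge temperature exceeds 35 °C. (i) is engaged (the facility is within 200 m of a designated waterway), but is itself disapplied by (j): (j) is engaged — the reportable unit count is 74, meeting the 63 threshold. (k) would limit (j) — the reference index is 92, less than the 123 limit — but (l) sets (k) aside: (l) is triggered — the qualifying period is 290 days, below the 345 days limit. (m) is triggered (a current Schedule 5 Certificate is held), but is itself disapplied by (n): (n) is engaged — a current Tier D Registration is held. (o), which would lift (n), does not operate here — there is no General Notice in force. Exception (d) does not apply.
Exception (e) does not apply: no current Standing Notice is held.
No exception displaces § 36.

Yes — Felix's facility must file a quarterly discharge report.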